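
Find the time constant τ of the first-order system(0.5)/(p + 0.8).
First-order system: τ = -1/pole. Pole = -0.8. τ = -1/(-0.8) = 1.25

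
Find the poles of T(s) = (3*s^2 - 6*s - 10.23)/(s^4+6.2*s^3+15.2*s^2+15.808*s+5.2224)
Set denominator = 0: s^4 + 6.2*s^3 + 15.2*s^2 + 15.808*s + 5.2224 = (s + 0.6)(s + 1.6)(s^2 + 4*s + 5.44) = 0 → Poles: -0.6, -1.6, -2 + 1.2j, -2 - 1.2j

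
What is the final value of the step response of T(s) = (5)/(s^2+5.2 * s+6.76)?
FVT: lim_{t→∞} y(t) = lim_{s→0} s*Y(s) where Y(s) = T(s)/s.
= lim_{s→0} T(s) = T(0) = num(0)/den(0) = 5/6.76 = 0.7396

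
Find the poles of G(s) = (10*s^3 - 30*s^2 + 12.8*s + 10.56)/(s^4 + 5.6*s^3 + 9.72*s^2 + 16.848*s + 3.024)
Set denominator = 0: s^4 + 5.6*s^3 + 9.72*s^2 + 16.848*s + 3.024 = (s + 4.2)(s + 0.2)(s^2 + 1.2*s + 3.6) = 0 → Poles: -0.2, -0.6 + 1.8j, -0.6 - 1.8j, -4.2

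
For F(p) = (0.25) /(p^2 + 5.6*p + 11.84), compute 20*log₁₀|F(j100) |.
Substitute p = j*100: F(j100) = -2.49512e-05 - 1.39892e-06j.
|F(j100)| = sqrt(Re² + Im²) = 2.499e-05.
20*log₁₀(2.499e-05) = -92.04 dB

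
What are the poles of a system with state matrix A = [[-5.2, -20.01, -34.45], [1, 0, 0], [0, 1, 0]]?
Eigenvalues solve det(λI - A) = 0.
Characteristic polynomial: λ^3 + 5.2*λ^2 + 20.01*λ + 34.45 = 0.
Factor: (λ + 2.6)(λ^2 + 2.6*λ + 13.25) = 0.
Roots: -1.3 + 3.4j, -1.3 - 3.4j, -2.6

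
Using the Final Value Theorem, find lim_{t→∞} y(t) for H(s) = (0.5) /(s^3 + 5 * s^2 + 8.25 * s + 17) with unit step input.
FVT: lim_{t→∞} y(t) = lim_{s→0} s*Y(s) where Y(s) = H(s)/s.
= lim_{s→0} H(s) = H(0) = num(0)/den(0) = 0.5/17 = 0.02941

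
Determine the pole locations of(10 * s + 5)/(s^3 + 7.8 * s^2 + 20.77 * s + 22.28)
Set denominator = 0: s^3 + 7.8*s^2 + 20.77*s + 22.28 = (s + 4)(s^2 + 3.8*s + 5.57) = 0 → Poles: -1.9 + 1.4j, -1.9 - 1.4j, -4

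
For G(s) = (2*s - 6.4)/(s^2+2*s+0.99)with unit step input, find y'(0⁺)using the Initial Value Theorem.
IVT: y'(0⁺) = lim_{s→∞} s²·Y(s) = lim_{s→∞} s·G(s).
deg(num) = 1, deg(den) = 2, relative degree = 1, so s·G(s) → (leading num)/(leading den) = 2/1 = 2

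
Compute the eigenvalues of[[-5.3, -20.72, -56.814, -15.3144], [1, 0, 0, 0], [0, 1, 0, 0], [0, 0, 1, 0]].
Eigenvalues solve det(λI - A) = 0.
Characteristic polynomial: λ^4 + 5.3*λ^3 + 20.72*λ^2 + 56.814*λ + 15.3144 = 0.
Factor: (λ + 0.3)(λ + 3.6)(λ^2 + 1.4*λ + 14.18) = 0.
Roots: -0.3, -0.7 + 3.7j, -0.7 - 3.7j, -3.6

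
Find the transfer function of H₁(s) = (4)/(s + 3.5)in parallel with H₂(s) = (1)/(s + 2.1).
Parallel: H = H₁ + H₂ = (n₁·d₂ + n₂·d₁)/(d₁·d₂).
n₁·d₂ = 4*s + 8.4. n₂·d₁ = s + 3.5. Sum = 5*s + 11.9. d₁·d₂ = s^2 + 5.6*s + 7.35.
H(s) = (5*s + 11.9)/(s^2 + 5.6*s + 7.35)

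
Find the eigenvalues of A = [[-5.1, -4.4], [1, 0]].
Eigenvalues solve det(λI - A) = 0.
Characteristic polynomial: λ^2 + 5.1*λ + 4.4 = 0.
Factor: (λ + 1.1)(λ + 4) = 0.
Roots: -1.1, -4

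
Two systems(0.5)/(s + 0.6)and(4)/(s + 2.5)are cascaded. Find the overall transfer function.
Series: H = H₁ · H₂ = (n₁·n₂)/(d₁·d₂).
Num: n₁·n₂ = 2. Den: d₁·d₂ = s^2 + 3.1*s + 1.5.
H(s) = (2)/(s^2 + 3.1*s + 1.5)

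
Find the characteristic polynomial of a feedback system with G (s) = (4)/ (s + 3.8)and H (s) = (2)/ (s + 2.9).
Characteristic poly = G_den * H_den + G_num * H_num = (s^2 + 6.7*s + 11.02) + (8) = s^2 + 6.7*s + 19.02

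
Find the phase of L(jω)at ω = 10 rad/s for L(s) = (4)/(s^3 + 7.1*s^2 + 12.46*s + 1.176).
Substitute s = j*10: L(j10) = -0.0022347 + 0.00275987j.
∠L(j10) = atan2(Im, Re) = atan2(0.00275987, -0.0022347) = 129.00° (principal value).
Summing the individual angle contributions Σ∠(j10 − zᵢ) − Σ∠(j10 − pₖ) over the 0 zero(s) and 3 pole(s), each followed continuously from ω = 0 (DC phase referenced to (−180°, 180°]), gives -231.00°, i.e. the principal value - 360°. Continuous Bode phase = -231.00°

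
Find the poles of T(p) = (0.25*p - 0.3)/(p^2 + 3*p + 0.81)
Set denominator = 0: p^2 + 3*p + 0.81 = (p + 0.3)(p + 2.7) = 0 → Poles: -0.3, -2.7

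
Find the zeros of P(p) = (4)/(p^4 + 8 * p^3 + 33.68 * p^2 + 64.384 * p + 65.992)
Numerator is a nonzero constant (4) → Zeros: none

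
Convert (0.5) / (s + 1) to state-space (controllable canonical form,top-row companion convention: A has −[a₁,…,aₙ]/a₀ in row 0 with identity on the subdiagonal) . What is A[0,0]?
Reachable canonical form for den = s + 1: top row of A = -[a₁,a₂,...,aₙ]/a₀, ones on the subdiagonal, zeros elsewhere.
A = [[-1]].
A[0,0] = -1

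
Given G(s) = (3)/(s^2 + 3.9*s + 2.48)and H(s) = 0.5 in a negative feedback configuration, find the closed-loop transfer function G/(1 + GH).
Closed-loop T = G/(1+GH).
Numerator: G_num * H_den = 3.
Denominator: G_den * H_den + G_num * H_num = (s^2 + 3.9*s + 2.48) + (1.5) = s^2 + 3.9*s + 3.98.
T(s) = (3)/(s^2 + 3.9*s + 3.98)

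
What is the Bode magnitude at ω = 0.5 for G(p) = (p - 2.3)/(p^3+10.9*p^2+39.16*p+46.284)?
Substitute p = j*0.5: G(j0.5) = -0.0397464 + 0.0292308j.
|G(j0.5)| = sqrt(Re² + Im²) = 0.04934.
20*log₁₀(0.04934) = -26.14 dB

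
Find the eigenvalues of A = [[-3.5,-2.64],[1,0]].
Eigenvalues solve det(λI - A) = 0.
Characteristic polynomial: λ^2 + 3.5*λ + 2.64 = 0.
Factor: (λ + 1.1)(λ + 2.4) = 0.
Roots: -1.1, -2.4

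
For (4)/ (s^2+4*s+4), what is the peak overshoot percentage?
Standard form: ωn²/(s²+2ζωn·s+ωn²) → ωn = 2, ζ = 1.
ζ ≥ 1, so the response is non-oscillatory: peak overshoot = 0%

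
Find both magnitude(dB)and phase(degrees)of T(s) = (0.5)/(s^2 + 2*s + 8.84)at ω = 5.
Substitute s = j*5: T(j5) = -0.0223732 - 0.0138448j.
|T| = 20*log₁₀(sqrt(Re²+Im²)) = -31.60 dB.
∠T = atan2(Im, Re) = -148.25°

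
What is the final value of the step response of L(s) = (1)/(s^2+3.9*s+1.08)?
FVT: lim_{t→∞} y(t) = lim_{s→0} s*Y(s) where Y(s) = L(s)/s.
= lim_{s→0} L(s) = L(0) = num(0)/den(0) = 1/1.08 = 0.9259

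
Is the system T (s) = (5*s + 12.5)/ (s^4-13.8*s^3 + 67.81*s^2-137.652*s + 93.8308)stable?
Denominator: s^4 - 13.8*s^3 + 67.81*s^2 - 137.652*s + 93.8308 = (s - 1.4)(s - 4.6)(s - 4.7)(s - 3.1). Poles: 1.4, 3.1, 4.6, 4.7. All Re(p)<0: No (unstable)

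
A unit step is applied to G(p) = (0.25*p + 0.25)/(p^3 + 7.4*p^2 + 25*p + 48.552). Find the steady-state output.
FVT: lim_{t→∞} y(t) = lim_{p→0} p*Y(p) where Y(p) = G(p)/p.
= lim_{p→0} G(p) = G(0) = num(0)/den(0) = 0.25/48.552 = 0.005149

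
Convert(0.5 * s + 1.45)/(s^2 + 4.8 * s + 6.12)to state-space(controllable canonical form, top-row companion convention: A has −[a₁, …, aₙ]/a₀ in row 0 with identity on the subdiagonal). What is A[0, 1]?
Reachable canonical form for den = s^2 + 4.8*s + 6.12: top row of A = -[a₁,a₂,...,aₙ]/a₀, ones on the subdiagonal, zeros elsewhere.
A = [[-4.8, -6.12], [1, 0]].
A[0,1] = -6.12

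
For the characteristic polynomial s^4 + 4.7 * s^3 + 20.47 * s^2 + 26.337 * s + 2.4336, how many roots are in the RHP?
s^4 + 4.7*s^3 + 20.47*s^2 + 26.337*s + 2.4336 = (s + 0.1)(s + 1.6)(s^2 + 3*s + 15.21). Poles: -0.1, -1.5 + 3.6j, -1.5 - 3.6j, -1.6. RHP poles (Re>0): 0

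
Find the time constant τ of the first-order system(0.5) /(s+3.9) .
First-order system: τ = -1/pole. Pole = -3.9. τ = -1/(-3.9) = 0.2564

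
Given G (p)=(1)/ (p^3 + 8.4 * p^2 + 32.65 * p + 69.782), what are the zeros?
Numerator is a nonzero constant (1) → Zeros: none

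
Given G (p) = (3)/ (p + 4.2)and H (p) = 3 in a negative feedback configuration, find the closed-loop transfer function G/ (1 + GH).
Closed-loop T = G/(1+GH).
Numerator: G_num * H_den = 3.
Denominator: G_den * H_den + G_num * H_num = (p + 4.2) + (9) = p + 13.2.
T(p) = (3)/(p + 13.2)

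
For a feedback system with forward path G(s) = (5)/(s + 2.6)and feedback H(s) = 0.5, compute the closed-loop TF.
Closed-loop T = G/(1+GH).
Numerator: G_num * H_den = 5.
Denominator: G_den * H_den + G_num * H_num = (s + 2.6) + (2.5) = s + 5.1.
T(s) = (5)/(s + 5.1)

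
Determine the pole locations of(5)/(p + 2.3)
Set denominator = 0: p + 2.3 = 0 → Poles: -2.3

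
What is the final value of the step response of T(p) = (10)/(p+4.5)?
FVT: lim_{t→∞} y(t) = lim_{p→0} p*Y(p) where Y(p) = T(p)/p.
= lim_{p→0} T(p) = T(0) = num(0)/den(0) = 10/4.5 = 2.222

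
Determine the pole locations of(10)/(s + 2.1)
Set denominator = 0: s + 2.1 = 0 → Poles: -2.1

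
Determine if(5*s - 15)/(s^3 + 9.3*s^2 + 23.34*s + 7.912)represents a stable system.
Denominator: s^3 + 9.3*s^2 + 23.34*s + 7.912 = (s + 4.6)(s + 0.4)(s + 4.3). Poles: -0.4, -4.3, -4.6. All Re(p)<0: Yes (stable)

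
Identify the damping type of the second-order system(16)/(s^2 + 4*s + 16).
Standard form: ωn²/(s²+2ζωn·s+ωn²) gives ωn=4, ζ=0.5.
Underdamped (ζ = 0.5 < 1)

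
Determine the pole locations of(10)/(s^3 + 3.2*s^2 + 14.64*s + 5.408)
Set denominator = 0: s^3 + 3.2*s^2 + 14.64*s + 5.408 = (s + 0.4)(s^2 + 2.8*s + 13.52) = 0 → Poles: -0.4, -1.4 + 3.4j, -1.4 - 3.4j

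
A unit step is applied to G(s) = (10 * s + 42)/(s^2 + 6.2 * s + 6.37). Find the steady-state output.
FVT: lim_{t→∞} y(t) = lim_{s→0} s*Y(s) where Y(s) = G(s)/s.
= lim_{s→0} G(s) = G(0) = num(0)/den(0) = 42/6.37 = 6.593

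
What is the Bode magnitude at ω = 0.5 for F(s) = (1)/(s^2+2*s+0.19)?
Substitute s = j*0.5: F(j0.5) = -0.0597848 - 0.996413j.
|F(j0.5)| = sqrt(Re² + Im²) = 0.9982.
20*log₁₀(0.9982) = -0.02 dB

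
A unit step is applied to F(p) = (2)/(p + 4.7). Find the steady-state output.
FVT: lim_{t→∞} y(t) = lim_{p→0} p*Y(p) where Y(p) = F(p)/p.
= lim_{p→0} F(p) = F(0) = num(0)/den(0) = 2/4.7 = 0.4255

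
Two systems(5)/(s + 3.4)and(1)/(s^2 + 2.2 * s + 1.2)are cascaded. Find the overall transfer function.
Series: H = H₁ · H₂ = (n₁·n₂)/(d₁·d₂).
Num: n₁·n₂ = 5. Den: d₁·d₂ = s^3 + 5.6*s^2 + 8.68*s + 4.08.
H(s) = (5)/(s^3 + 5.6*s^2 + 8.68*s + 4.08)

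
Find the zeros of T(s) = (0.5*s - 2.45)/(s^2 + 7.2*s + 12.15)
Set numerator = 0: 0.5*s - 2.45 = 0 → Zeros: 4.9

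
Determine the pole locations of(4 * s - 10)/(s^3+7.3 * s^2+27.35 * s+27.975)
Set denominator = 0: s^3 + 7.3*s^2 + 27.35*s + 27.975 = (s + 1.5)(s^2 + 5.8*s + 18.65) = 0 → Poles: -1.5, -2.9 + 3.2j, -2.9 - 3.2j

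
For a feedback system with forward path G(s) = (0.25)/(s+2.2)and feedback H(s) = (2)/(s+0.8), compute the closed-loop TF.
Closed-loop T = G/(1+GH).
Numerator: G_num * H_den = 0.25*s + 0.2.
Denominator: G_den * H_den + G_num * H_num = (s^2 + 3*s + 1.76) + (0.5) = s^2 + 3*s + 2.26.
T(s) = (0.25*s + 0.2)/(s^2 + 3*s + 2.26)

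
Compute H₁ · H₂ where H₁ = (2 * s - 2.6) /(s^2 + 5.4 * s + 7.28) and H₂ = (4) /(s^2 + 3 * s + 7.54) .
Series: H = H₁ · H₂ = (n₁·n₂)/(d₁·d₂).
Num: n₁·n₂ = 8*s - 10.4. Den: d₁·d₂ = s^4 + 8.4*s^3 + 31.02*s^2 + 62.556*s + 54.8912.
H(s) = (8*s - 10.4)/(s^4 + 8.4*s^3 + 31.02*s^2 + 62.556*s + 54.8912)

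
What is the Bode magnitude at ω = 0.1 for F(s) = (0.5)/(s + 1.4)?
Substitute s = j*0.1: F(j0.1) = 0.35533 - 0.0253807j.
|F(j0.1)| = sqrt(Re² + Im²) = 0.3562.
20*log₁₀(0.3562) = -8.97 dB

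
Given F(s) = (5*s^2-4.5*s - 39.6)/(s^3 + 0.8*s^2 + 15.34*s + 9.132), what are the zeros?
Set numerator = 0: 5*s^2 - 4.5*s - 39.6 = 5*(s - 3.3)(s + 2.4) = 0 → Zeros: -2.4, 3.3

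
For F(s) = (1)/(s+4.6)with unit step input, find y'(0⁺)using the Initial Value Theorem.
IVT: y'(0⁺) = lim_{s→∞} s²·Y(s) = lim_{s→∞} s·F(s).
deg(num) = 0, deg(den) = 1, relative degree = 1, so s·F(s) → (leading num)/(leading den) = 1/1 = 1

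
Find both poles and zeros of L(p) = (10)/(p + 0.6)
Set denominator = 0: p + 0.6 = 0 → Poles: -0.6
Numerator is a nonzero constant (10) → Zeros: none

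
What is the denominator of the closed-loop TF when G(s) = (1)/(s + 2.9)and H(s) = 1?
Characteristic poly = G_den * H_den + G_num * H_num = (s + 2.9) + (1) = s + 3.9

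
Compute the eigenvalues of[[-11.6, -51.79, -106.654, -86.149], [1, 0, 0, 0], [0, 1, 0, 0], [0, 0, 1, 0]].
Eigenvalues solve det(λI - A) = 0.
Characteristic polynomial: λ^4 + 11.6*λ^3 + 51.79*λ^2 + 106.654*λ + 86.149 = 0.
Factor: (λ + 3.1)(λ + 3.5)(λ^2 + 5*λ + 7.94) = 0.
Roots: -2.5 + 1.3j, -2.5 - 1.3j, -3.1, -3.5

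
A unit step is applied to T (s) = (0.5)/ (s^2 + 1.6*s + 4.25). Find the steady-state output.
FVT: lim_{t→∞} y(t) = lim_{s→0} s*Y(s) where Y(s) = T(s)/s.
= lim_{s→0} T(s) = T(0) = num(0)/den(0) = 0.5/4.25 = 0.1176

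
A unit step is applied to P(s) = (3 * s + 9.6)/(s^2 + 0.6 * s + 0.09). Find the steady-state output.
FVT: lim_{t→∞} y(t) = lim_{s→0} s*Y(s) where Y(s) = P(s)/s.
= lim_{s→0} P(s) = P(0) = num(0)/den(0) = 9.6/0.09 = 106.7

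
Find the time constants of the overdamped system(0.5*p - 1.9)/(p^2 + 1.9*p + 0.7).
Overdamped: real poles at -0.5, -1.4. τ = -1/pole → τ₁ = 2, τ₂ = 0.7143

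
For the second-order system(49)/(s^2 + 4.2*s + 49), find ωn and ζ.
Standard form: ωn²/(s²+2ζωn·s+ωn²).
const=49=ωn² → ωn=7, s coeff=4.2=2ζωn → ζ=0.3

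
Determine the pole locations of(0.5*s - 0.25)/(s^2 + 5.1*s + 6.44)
Set denominator = 0: s^2 + 5.1*s + 6.44 = (s + 2.8)(s + 2.3) = 0 → Poles: -2.3, -2.8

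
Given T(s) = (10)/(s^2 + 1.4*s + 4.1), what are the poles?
Set denominator = 0: s^2 + 1.4*s + 4.1 = 0 → Poles: -0.7 + 1.9j, -0.7 - 1.9j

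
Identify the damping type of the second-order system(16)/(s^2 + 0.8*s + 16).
Standard form: ωn²/(s²+2ζωn·s+ωn²) gives ωn=4, ζ=0.1.
Underdamped (ζ = 0.1 < 1)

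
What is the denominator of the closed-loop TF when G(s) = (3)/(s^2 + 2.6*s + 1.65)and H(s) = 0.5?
Characteristic poly = G_den * H_den + G_num * H_num = (s^2 + 2.6*s + 1.65) + (1.5) = s^2 + 2.6*s + 3.15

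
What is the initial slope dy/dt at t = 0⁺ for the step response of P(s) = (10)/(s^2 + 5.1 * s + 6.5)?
IVT: y'(0⁺) = lim_{s→∞} s²·Y(s) = lim_{s→∞} s·P(s).
deg(num) = 0, deg(den) = 2, relative degree = 2 ≥ 2, so s·P(s) → 0. Initial slope = 0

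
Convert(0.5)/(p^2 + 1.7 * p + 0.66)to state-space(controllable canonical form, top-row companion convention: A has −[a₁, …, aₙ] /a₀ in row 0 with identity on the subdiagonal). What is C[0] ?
Reachable canonical form: C = numerator coefficients (right-aligned, zero-padded to length n).
num = 0.5, C = [[0, 0.5]].
C[0] = 0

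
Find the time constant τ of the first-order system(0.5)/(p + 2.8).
First-order system: τ = -1/pole. Pole = -2.8. τ = -1/(-2.8) = 0.3571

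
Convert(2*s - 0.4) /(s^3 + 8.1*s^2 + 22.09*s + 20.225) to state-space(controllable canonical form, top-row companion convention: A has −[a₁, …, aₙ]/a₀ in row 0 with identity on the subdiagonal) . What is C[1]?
Reachable canonical form: C = numerator coefficients (right-aligned, zero-padded to length n).
num = 2*s - 0.4, C = [[0, 2, -0.4]].
C[1] = 2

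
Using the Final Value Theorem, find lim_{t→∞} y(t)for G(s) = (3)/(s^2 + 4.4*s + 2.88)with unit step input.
FVT: lim_{t→∞} y(t) = lim_{s→0} s*Y(s) where Y(s) = G(s)/s.
= lim_{s→0} G(s) = G(0) = num(0)/den(0) = 3/2.88 = 1.042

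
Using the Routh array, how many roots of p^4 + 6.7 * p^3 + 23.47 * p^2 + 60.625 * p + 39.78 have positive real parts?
Routh array:
p^4: [1, 23.47, 39.78]; p^3: [6.7, 60.625]; p^2: [14.4215, 39.78]; p^1: [42.1438]; p^0: [39.78]
First column: [1, 6.7, 14.4215, 42.1438, 39.78]. Sign changes = RHP roots = 0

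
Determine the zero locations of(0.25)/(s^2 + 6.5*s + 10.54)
Numerator is a nonzero constant (0.25) → Zeros: none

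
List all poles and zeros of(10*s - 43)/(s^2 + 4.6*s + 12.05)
Set denominator = 0: s^2 + 4.6*s + 12.05 = 0 → Poles: -2.3 + 2.6j, -2.3 - 2.6j
Set numerator = 0: 10*s - 43 = 0 → Zeros: 4.3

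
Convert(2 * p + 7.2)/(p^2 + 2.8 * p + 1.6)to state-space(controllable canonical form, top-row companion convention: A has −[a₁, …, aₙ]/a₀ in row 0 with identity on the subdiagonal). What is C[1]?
Reachable canonical form: C = numerator coefficients (right-aligned, zero-padded to length n).
num = 2*p + 7.2, C = [[2, 7.2]].
C[1] = 7.2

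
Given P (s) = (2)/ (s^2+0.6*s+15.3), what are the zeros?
Numerator is a nonzero constant (2) → Zeros: none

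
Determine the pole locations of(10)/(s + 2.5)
Set denominator = 0: s + 2.5 = 0 → Poles: -2.5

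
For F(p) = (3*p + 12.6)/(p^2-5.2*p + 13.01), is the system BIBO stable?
Denominator: p^2 - 5.2*p + 13.01. Poles: 2.6 + 2.5j, 2.6 - 2.5j. All Re(p)<0: No (unstable)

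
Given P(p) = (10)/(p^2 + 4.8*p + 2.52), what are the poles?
Set denominator = 0: p^2 + 4.8*p + 2.52 = (p + 0.6)(p + 4.2) = 0 → Poles: -0.6, -4.2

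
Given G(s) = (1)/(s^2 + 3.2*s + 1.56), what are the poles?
Set denominator = 0: s^2 + 3.2*s + 1.56 = (s + 2.6)(s + 0.6) = 0 → Poles: -0.6, -2.6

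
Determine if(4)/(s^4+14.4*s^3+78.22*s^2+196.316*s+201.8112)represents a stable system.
Denominator: s^4 + 14.4*s^3 + 78.22*s^2 + 196.316*s + 201.8112 = (s + 4.6)(s + 4.8)(s^2 + 5*s + 9.14). Poles: -2.5 + 1.7j, -2.5 - 1.7j, -4.6, -4.8. All Re(p)<0: Yes (stable)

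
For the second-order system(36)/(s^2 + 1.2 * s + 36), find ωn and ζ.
Standard form: ωn²/(s²+2ζωn·s+ωn²).
const=36=ωn² → ωn=6, s coeff=1.2=2ζωn → ζ=0.1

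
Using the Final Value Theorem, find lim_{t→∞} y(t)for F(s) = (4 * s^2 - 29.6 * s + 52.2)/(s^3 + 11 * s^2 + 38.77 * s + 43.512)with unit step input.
FVT: lim_{t→∞} y(t) = lim_{s→0} s*Y(s) where Y(s) = F(s)/s.
= lim_{s→0} F(s) = F(0) = num(0)/den(0) = 52.2/43.512 = 1.2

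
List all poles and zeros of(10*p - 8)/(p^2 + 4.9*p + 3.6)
Set denominator = 0: p^2 + 4.9*p + 3.6 = (p + 0.9)(p + 4) = 0 → Poles: -0.9, -4
Set numerator = 0: 10*p - 8 = 0 → Zeros: 0.8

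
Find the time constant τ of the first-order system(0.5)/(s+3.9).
First-order system: τ = -1/pole. Pole = -3.9. τ = -1/(-3.9) = 0.2564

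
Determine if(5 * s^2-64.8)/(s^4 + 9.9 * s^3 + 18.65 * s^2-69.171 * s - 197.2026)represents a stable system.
Denominator: s^4 + 9.9*s^3 + 18.65*s^2 - 69.171*s - 197.2026 = (s - 2.7)(s + 4.2)(s + 3.7)(s + 4.7). Poles: -3.7, -4.2, -4.7, 2.7. All Re(p)<0: No (unstable)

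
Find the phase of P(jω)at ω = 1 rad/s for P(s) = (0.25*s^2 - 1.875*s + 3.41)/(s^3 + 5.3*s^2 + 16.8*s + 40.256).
Substitute s = j*1: P(j1) = 0.0549321 - 0.078468j.
∠P(j1) = atan2(Im, Re) = atan2(-0.078468, 0.0549321) = -55.01°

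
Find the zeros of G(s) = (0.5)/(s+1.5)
Numerator is a nonzero constant (0.5) → Zeros: none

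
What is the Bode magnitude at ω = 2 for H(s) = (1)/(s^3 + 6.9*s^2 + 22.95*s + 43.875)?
Substitute s = j*2: H(j2) = 0.00956629 - 0.0222773j.
|H(j2)| = sqrt(Re² + Im²) = 0.02424.
20*log₁₀(0.02424) = -32.31 dB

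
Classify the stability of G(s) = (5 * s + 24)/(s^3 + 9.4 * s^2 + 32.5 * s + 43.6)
Denominator: s^3 + 9.4*s^2 + 32.5*s + 43.6 = (s + 4)(s^2 + 5.4*s + 10.9). Poles: -2.7 + 1.9j, -2.7 - 1.9j, -4. Stable (all poles in LHP)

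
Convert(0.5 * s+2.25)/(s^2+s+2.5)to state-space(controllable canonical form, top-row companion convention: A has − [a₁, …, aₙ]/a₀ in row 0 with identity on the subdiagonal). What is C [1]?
Reachable canonical form: C = numerator coefficients (right-aligned, zero-padded to length n).
num = 0.5*s + 2.25, C = [[0.5, 2.25]].
C[1] = 2.25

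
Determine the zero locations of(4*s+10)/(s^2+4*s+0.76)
Set numerator = 0: 4*s + 10 = 0 → Zeros: -2.5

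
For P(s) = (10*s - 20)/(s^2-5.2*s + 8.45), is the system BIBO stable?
Denominator: s^2 - 5.2*s + 8.45. Poles: 2.6 + 1.3j, 2.6 - 1.3j. All Re(p)<0: No (unstable)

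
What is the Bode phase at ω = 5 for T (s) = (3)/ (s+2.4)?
Substitute s = j*5: T(j5) = 0.23407 - 0.487646j.
∠T(j5) = atan2(Im, Re) = atan2(-0.487646, 0.23407) = -64.36°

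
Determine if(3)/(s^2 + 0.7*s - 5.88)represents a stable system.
Denominator: s^2 + 0.7*s - 5.88 = (s - 2.1)(s + 2.8). Poles: -2.8, 2.1. All Re(p)<0: No (unstable)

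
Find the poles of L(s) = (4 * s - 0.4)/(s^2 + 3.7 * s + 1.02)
Set denominator = 0: s^2 + 3.7*s + 1.02 = (s + 0.3)(s + 3.4) = 0 → Poles: -0.3, -3.4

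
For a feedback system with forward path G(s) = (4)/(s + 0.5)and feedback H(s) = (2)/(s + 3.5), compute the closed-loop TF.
Closed-loop T = G/(1+GH).
Numerator: G_num * H_den = 4*s + 14.
Denominator: G_den * H_den + G_num * H_num = (s^2 + 4*s + 1.75) + (8) = s^2 + 4*s + 9.75.
T(s) = (4*s + 14)/(s^2 + 4*s + 9.75)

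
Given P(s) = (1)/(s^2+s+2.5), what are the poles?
Set denominator = 0: s^2 + s + 2.5 = 0 → Poles: -0.5 + 1.5j, -0.5 - 1.5j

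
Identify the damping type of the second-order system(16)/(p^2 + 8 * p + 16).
Standard form: ωn²/(p²+2ζωn·p+ωn²) gives ωn=4, ζ=1.
Critically damped (ζ = 1)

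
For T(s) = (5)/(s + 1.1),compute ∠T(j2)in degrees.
Substitute s = j*2: T(j2) = 1.05566 - 1.91939j.
∠T(j2) = atan2(Im, Re) = atan2(-1.91939, 1.05566) = -61.19°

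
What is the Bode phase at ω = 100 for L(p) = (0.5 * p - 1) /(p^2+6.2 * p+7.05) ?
Substitute p = j*100: L(j100) = 0.000408934 - 0.00497816j.
∠L(j100) = atan2(Im, Re) = atan2(-0.00497816, 0.000408934) = -85.30°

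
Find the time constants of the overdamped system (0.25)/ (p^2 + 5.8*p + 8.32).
Overdamped: real poles at -2.6, -3.2. τ = -1/pole → τ₁ = 0.3846, τ₂ = 0.3125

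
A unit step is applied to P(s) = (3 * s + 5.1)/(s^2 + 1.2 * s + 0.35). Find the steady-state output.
FVT: lim_{t→∞} y(t) = lim_{s→0} s*Y(s) where Y(s) = P(s)/s.
= lim_{s→0} P(s) = P(0) = num(0)/den(0) = 5.1/0.35 = 14.57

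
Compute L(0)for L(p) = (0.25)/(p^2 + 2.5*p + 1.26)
DC gain = L(0) = num(0)/den(0) = 0.25/1.26 = 0.1984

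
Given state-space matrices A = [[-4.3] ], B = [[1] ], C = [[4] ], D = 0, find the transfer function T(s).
T(s) = C(sI - A)⁻¹B + D.
Characteristic polynomial det(sI - A) = s + 4.3.
Numerator from C·adj(sI-A)·B + D·det(sI-A) = 4.
T(s) = (4)/(s + 4.3)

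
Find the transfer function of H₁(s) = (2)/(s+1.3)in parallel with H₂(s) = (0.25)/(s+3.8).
Parallel: H = H₁ + H₂ = (n₁·d₂ + n₂·d₁)/(d₁·d₂).
n₁·d₂ = 2*s + 7.6. n₂·d₁ = 0.25*s + 0.325. Sum = 2.25*s + 7.925. d₁·d₂ = s^2 + 5.1*s + 4.94.
H(s) = (2.25*s + 7.925)/(s^2 + 5.1*s + 4.94)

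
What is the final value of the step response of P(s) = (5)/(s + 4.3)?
FVT: lim_{t→∞} y(t) = lim_{s→0} s*Y(s) where Y(s) = P(s)/s.
= lim_{s→0} P(s) = P(0) = num(0)/den(0) = 5/4.3 = 1.163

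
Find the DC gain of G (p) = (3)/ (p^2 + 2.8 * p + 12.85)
DC gain = G(0) = num(0)/den(0) = 3/12.85 = 0.2335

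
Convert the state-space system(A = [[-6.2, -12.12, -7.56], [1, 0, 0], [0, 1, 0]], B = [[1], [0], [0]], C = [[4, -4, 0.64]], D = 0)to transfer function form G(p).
G(p) = C(pI - A)⁻¹B + D.
Characteristic polynomial det(pI - A) = p^3 + 6.2*p^2 + 12.12*p + 7.56.
Numerator from C·adj(pI-A)·B + D·det(pI-A) = 4*p^2 - 4*p + 0.64.
G(p) = (4*p^2 - 4*p + 0.64)/(p^3 + 6.2*p^2 + 12.12*p + 7.56)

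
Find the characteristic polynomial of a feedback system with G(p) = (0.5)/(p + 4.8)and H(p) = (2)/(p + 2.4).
Characteristic poly = G_den * H_den + G_num * H_num = (p^2 + 7.2*p + 11.52) + (1) = p^2 + 7.2*p + 12.52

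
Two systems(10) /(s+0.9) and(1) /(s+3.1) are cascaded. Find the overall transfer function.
Series: H = H₁ · H₂ = (n₁·n₂)/(d₁·d₂).
Num: n₁·n₂ = 10. Den: d₁·d₂ = s^2 + 4*s + 2.79.
H(s) = (10)/(s^2 + 4*s + 2.79)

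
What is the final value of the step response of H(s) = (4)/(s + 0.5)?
FVT: lim_{t→∞} y(t) = lim_{s→0} s*Y(s) where Y(s) = H(s)/s.
= lim_{s→0} H(s) = H(0) = num(0)/den(0) = 4/0.5 = 8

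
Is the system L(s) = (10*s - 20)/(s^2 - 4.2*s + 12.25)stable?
Denominator: s^2 - 4.2*s + 12.25. Poles: 2.1 + 2.8j, 2.1 - 2.8j. All Re(p)<0: No (unstable)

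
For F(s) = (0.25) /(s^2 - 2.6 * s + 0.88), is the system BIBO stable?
Denominator: s^2 - 2.6*s + 0.88 = (s - 2.2)(s - 0.4). Poles: 0.4, 2.2. All Re(p)<0: No (unstable)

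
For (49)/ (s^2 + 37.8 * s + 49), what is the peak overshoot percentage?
Standard form: ωn²/(s²+2ζωn·s+ωn²) → ωn = 7, ζ = 2.7.
ζ ≥ 1, so the response is non-oscillatory: peak overshoot = 0%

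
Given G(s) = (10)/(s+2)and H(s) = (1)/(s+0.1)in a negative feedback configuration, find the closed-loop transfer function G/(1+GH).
Closed-loop T = G/(1+GH).
Numerator: G_num * H_den = 10*s + 1.
Denominator: G_den * H_den + G_num * H_num = (s^2 + 2.1*s + 0.2) + (10) = s^2 + 2.1*s + 10.2.
T(s) = (10*s + 1)/(s^2 + 2.1*s + 10.2)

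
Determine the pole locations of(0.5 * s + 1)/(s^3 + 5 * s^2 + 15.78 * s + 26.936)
Set denominator = 0: s^3 + 5*s^2 + 15.78*s + 26.936 = (s + 2.8)(s^2 + 2.2*s + 9.62) = 0 → Poles: -1.1 + 2.9j, -1.1 - 2.9j, -2.8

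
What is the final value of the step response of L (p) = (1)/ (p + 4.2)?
FVT: lim_{t→∞} y(t) = lim_{p→0} p*Y(p) where Y(p) = L(p)/p.
= lim_{p→0} L(p) = L(0) = num(0)/den(0) = 1/4.2 = 0.2381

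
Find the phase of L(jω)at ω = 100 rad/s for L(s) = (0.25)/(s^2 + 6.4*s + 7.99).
Substitute s = j*100: L(j100) = -2.49178e-05 - 1.59601e-06j.
∠L(j100) = atan2(Im, Re) = atan2(-1.59601e-06, -2.49178e-05) = -176.34°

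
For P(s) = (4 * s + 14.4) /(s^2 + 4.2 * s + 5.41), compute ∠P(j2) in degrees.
Substitute s = j*2: P(j2) = 1.20615 - 1.51182j.
∠P(j2) = atan2(Im, Re) = atan2(-1.51182, 1.20615) = -51.42°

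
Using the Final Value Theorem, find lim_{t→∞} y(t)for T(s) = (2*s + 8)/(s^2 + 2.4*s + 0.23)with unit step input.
FVT: lim_{t→∞} y(t) = lim_{s→0} s*Y(s) where Y(s) = T(s)/s.
= lim_{s→0} T(s) = T(0) = num(0)/den(0) = 8/0.23 = 34.78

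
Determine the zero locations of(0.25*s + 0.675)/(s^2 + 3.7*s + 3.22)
Set numerator = 0: 0.25*s + 0.675 = 0 → Zeros: -2.7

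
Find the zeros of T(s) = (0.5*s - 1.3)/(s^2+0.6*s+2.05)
Set numerator = 0: 0.5*s - 1.3 = 0 → Zeros: 2.6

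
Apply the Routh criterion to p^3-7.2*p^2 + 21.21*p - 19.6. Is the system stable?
Routh array:
p^3: [1, 21.21]; p^2: [-7.2, -19.6]; p^1: [18.4878]; p^0: [-19.6]
First column: [1, -7.2, 18.4878, -19.6]. Sign changes = 3.
No, unstable (3 RHP root(s))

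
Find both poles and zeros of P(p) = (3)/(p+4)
Set denominator = 0: p + 4 = 0 → Poles: -4
Numerator is a nonzero constant (3) → Zeros: none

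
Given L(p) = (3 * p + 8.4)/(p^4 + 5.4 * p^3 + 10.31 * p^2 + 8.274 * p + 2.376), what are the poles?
Set denominator = 0: p^4 + 5.4*p^3 + 10.31*p^2 + 8.274*p + 2.376 = (p + 2.2)(p + 0.9)(p + 1.5)(p + 0.8) = 0 → Poles: -0.8, -0.9, -1.5, -2.2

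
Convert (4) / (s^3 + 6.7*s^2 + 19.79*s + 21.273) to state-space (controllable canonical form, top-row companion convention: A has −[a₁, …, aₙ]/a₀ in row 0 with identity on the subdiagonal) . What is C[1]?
Reachable canonical form: C = numerator coefficients (right-aligned, zero-padded to length n).
num = 4, C = [[0, 0, 4]].
C[1] = 0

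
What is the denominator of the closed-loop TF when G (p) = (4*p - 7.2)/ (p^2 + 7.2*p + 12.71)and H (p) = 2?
Characteristic poly = G_den * H_den + G_num * H_num = (p^2 + 7.2*p + 12.71) + (8*p - 14.4) = p^2 + 15.2*p - 1.69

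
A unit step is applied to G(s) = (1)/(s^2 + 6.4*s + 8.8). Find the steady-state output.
FVT: lim_{t→∞} y(t) = lim_{s→0} s*Y(s) where Y(s) = G(s)/s.
= lim_{s→0} G(s) = G(0) = num(0)/den(0) = 1/8.8 = 0.1136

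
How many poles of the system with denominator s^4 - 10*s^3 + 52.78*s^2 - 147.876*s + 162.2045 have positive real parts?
s^4 - 10*s^3 + 52.78*s^2 - 147.876*s + 162.2045 = (s^2 - 4.4*s + 20.05)(s^2 - 5.6*s + 8.09). Poles: 2.2 + 3.9j, 2.2 - 3.9j, 2.8 + 0.5j, 2.8 - 0.5j. RHP poles (Re>0): 4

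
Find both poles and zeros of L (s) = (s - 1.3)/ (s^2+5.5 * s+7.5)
Set denominator = 0: s^2 + 5.5*s + 7.5 = (s + 3)(s + 2.5) = 0 → Poles: -2.5, -3
Set numerator = 0: s - 1.3 = 0 → Zeros: 1.3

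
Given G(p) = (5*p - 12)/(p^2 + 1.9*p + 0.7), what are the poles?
Set denominator = 0: p^2 + 1.9*p + 0.7 = (p + 1.4)(p + 0.5) = 0 → Poles: -0.5, -1.4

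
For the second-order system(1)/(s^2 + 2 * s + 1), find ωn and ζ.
Standard form: ωn²/(s²+2ζωn·s+ωn²).
const=1=ωn² → ωn=1, s coeff=2=2ζωn → ζ=1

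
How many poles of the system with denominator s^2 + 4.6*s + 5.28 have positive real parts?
s^2 + 4.6*s + 5.28 = (s + 2.2)(s + 2.4). Poles: -2.2, -2.4. RHP poles (Re>0): 0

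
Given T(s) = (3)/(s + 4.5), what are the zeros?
Numerator is a nonzero constant (3) → Zeros: none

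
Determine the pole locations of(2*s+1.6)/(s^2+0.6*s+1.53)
Set denominator = 0: s^2 + 0.6*s + 1.53 = 0 → Poles: -0.3 + 1.2j, -0.3 - 1.2j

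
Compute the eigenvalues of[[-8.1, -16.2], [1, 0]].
Eigenvalues solve det(λI - A) = 0.
Characteristic polynomial: λ^2 + 8.1*λ + 16.2 = 0.
Factor: (λ + 4.5)(λ + 3.6) = 0.
Roots: -3.6, -4.5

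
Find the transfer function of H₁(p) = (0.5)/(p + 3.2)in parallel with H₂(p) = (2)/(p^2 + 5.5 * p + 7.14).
Parallel: H = H₁ + H₂ = (n₁·d₂ + n₂·d₁)/(d₁·d₂).
n₁·d₂ = 0.5*p^2 + 2.75*p + 3.57. n₂·d₁ = 2*p + 6.4. Sum = 0.5*p^2 + 4.75*p + 9.97. d₁·d₂ = p^3 + 8.7*p^2 + 24.74*p + 22.848.
H(p) = (0.5*p^2 + 4.75*p + 9.97)/(p^3 + 8.7*p^2 + 24.74*p + 22.848)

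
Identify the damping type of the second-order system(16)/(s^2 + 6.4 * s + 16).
Standard form: ωn²/(s²+2ζωn·s+ωn²) gives ωn=4, ζ=0.8.
Underdamped (ζ = 0.8 < 1)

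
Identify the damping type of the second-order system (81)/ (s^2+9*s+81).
Standard form: ωn²/(s²+2ζωn·s+ωn²) gives ωn=9, ζ=0.5.
Underdamped (ζ = 0.5 < 1)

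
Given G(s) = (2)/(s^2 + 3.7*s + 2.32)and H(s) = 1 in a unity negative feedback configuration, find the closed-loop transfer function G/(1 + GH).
Closed-loop T = G/(1+GH).
Numerator: G_num * H_den = 2.
Denominator: G_den * H_den + G_num * H_num = (s^2 + 3.7*s + 2.32) + (2) = s^2 + 3.7*s + 4.32.
T(s) = (2)/(s^2 + 3.7*s + 4.32)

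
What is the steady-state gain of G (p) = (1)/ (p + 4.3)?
DC gain = G(0) = num(0)/den(0) = 1/4.3 = 0.2326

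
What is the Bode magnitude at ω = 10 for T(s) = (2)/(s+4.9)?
Substitute s = j*10: T(j10) = 0.0790259 - 0.161277j.
|T(j10)| = sqrt(Re² + Im²) = 0.1796.
20*log₁₀(0.1796) = -14.91 dB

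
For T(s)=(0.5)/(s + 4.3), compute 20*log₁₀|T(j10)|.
Substitute s = j*10: T(j10) = 0.018145 - 0.0421977j.
|T(j10)| = sqrt(Re² + Im²) = 0.04593.
20*log₁₀(0.04593) = -26.76 dB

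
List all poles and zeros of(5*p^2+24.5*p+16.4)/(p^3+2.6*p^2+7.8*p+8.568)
Set denominator = 0: p^3 + 2.6*p^2 + 7.8*p + 8.568 = (p + 1.4)(p^2 + 1.2*p + 6.12) = 0 → Poles: -0.6 + 2.4j, -0.6 - 2.4j, -1.4
Set numerator = 0: 5*p^2 + 24.5*p + 16.4 = 5*(p + 4.1)(p + 0.8) = 0 → Zeros: -0.8, -4.1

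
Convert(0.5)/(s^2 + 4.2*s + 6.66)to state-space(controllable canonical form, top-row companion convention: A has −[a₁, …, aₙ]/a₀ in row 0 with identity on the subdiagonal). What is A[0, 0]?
Reachable canonical form for den = s^2 + 4.2*s + 6.66: top row of A = -[a₁,a₂,...,aₙ]/a₀, ones on the subdiagonal, zeros elsewhere.
A = [[-4.2, -6.66], [1, 0]].
A[0,0] = -4.2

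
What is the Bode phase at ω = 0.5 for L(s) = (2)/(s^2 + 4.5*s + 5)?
Substitute s = j*0.5: L(j0.5) = 0.343891 - 0.162896j.
∠L(j0.5) = atan2(Im, Re) = atan2(-0.162896, 0.343891) = -25.35°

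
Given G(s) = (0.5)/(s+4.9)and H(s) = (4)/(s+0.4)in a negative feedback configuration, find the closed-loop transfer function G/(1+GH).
Closed-loop T = G/(1+GH).
Numerator: G_num * H_den = 0.5*s + 0.2.
Denominator: G_den * H_den + G_num * H_num = (s^2 + 5.3*s + 1.96) + (2) = s^2 + 5.3*s + 3.96.
T(s) = (0.5*s + 0.2)/(s^2 + 5.3*s + 3.96)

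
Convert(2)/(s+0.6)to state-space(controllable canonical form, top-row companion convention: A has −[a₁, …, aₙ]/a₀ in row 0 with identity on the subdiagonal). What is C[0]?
Reachable canonical form: C = numerator coefficients (right-aligned, zero-padded to length n).
num = 2, C = [[2]].
C[0] = 2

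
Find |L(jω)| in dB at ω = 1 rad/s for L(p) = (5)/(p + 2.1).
Substitute p = j*1: L(j1) = 1.94085 - 0.924214j.
|L(j1)| = sqrt(Re² + Im²) = 2.15.
20*log₁₀(2.15) = 6.65 dB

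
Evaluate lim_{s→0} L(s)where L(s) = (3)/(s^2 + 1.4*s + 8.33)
DC gain = L(0) = num(0)/den(0) = 3/8.33 = 0.3601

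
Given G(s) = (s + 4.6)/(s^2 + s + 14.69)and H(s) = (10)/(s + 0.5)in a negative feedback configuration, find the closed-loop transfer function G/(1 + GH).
Closed-loop T = G/(1+GH).
Numerator: G_num * H_den = s^2 + 5.1*s + 2.3.
Denominator: G_den * H_den + G_num * H_num = (s^3 + 1.5*s^2 + 15.19*s + 7.345) + (10*s + 46) = s^3 + 1.5*s^2 + 25.19*s + 53.345.
T(s) = (s^2 + 5.1*s + 2.3)/(s^3 + 1.5*s^2 + 25.19*s + 53.345)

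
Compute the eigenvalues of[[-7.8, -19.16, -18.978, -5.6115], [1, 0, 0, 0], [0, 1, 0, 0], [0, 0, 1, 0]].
Eigenvalues solve det(λI - A) = 0.
Characteristic polynomial: λ^4 + 7.8*λ^3 + 19.16*λ^2 + 18.978*λ + 5.6115 = 0.
Factor: (λ + 0.5)(λ + 4.3)(λ^2 + 3*λ + 2.61) = 0.
Roots: -0.5, -1.5 + 0.6j, -1.5 - 0.6j, -4.3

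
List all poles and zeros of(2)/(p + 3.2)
Set denominator = 0: p + 3.2 = 0 → Poles: -3.2
Numerator is a nonzero constant (2) → Zeros: none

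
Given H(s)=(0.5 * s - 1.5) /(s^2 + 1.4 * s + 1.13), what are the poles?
Set denominator = 0: s^2 + 1.4*s + 1.13 = 0 → Poles: -0.7 + 0.8j, -0.7 - 0.8j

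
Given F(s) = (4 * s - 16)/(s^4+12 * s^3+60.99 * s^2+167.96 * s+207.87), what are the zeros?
Set numerator = 0: 4*s - 16 = 0 → Zeros: 4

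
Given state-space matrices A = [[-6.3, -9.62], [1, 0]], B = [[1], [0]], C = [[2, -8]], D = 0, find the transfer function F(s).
F(s) = C(sI - A)⁻¹B + D.
Characteristic polynomial det(sI - A) = s^2 + 6.3*s + 9.62.
Numerator from C·adj(sI-A)·B + D·det(sI-A) = 2*s - 8.
F(s) = (2*s - 8)/(s^2 + 6.3*s + 9.62)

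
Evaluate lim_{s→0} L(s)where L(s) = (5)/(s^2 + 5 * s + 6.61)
DC gain = L(0) = num(0)/den(0) = 5/6.61 = 0.7564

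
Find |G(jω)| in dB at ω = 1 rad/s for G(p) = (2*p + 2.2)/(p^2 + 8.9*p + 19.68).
Substitute p = j*1: G(j1) = 0.137558 + 0.0415273j.
|G(j1)| = sqrt(Re² + Im²) = 0.1437.
20*log₁₀(0.1437) = -16.85 dB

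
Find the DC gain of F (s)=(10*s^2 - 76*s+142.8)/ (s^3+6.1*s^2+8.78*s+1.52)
DC gain = F(0) = num(0)/den(0) = 142.8/1.52 = 93.95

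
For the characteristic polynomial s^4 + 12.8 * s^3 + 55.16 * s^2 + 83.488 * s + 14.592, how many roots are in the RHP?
s^4 + 12.8*s^3 + 55.16*s^2 + 83.488*s + 14.592 = (s + 3.8)(s + 4)(s + 0.2)(s + 4.8). Poles: -0.2, -3.8, -4, -4.8. RHP poles (Re>0): 0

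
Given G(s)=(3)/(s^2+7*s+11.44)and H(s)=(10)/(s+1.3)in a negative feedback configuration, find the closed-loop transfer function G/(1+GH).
Closed-loop T = G/(1+GH).
Numerator: G_num * H_den = 3*s + 3.9.
Denominator: G_den * H_den + G_num * H_num = (s^3 + 8.3*s^2 + 20.54*s + 14.872) + (30) = s^3 + 8.3*s^2 + 20.54*s + 44.872.
T(s) = (3*s + 3.9)/(s^3 + 8.3*s^2 + 20.54*s + 44.872)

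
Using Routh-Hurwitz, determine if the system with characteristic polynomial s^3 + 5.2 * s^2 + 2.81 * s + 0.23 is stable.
Routh array:
s^3: [1, 2.81]; s^2: [5.2, 0.23]; s^1: [2.76577]; s^0: [0.23]
First column: [1, 5.2, 2.76577, 0.23]. Sign changes = 0.
Yes, stable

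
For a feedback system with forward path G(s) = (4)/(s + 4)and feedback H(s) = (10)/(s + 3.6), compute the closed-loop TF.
Closed-loop T = G/(1+GH).
Numerator: G_num * H_den = 4*s + 14.4.
Denominator: G_den * H_den + G_num * H_num = (s^2 + 7.6*s + 14.4) + (40) = s^2 + 7.6*s + 54.4.
T(s) = (4*s + 14.4)/(s^2 + 7.6*s + 54.4)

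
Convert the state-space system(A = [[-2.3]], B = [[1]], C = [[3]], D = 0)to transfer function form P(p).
P(p) = C(pI - A)⁻¹B + D.
Characteristic polynomial det(pI - A) = p + 2.3.
Numerator from C·adj(pI-A)·B + D·det(pI-A) = 3.
P(p) = (3)/(p + 2.3)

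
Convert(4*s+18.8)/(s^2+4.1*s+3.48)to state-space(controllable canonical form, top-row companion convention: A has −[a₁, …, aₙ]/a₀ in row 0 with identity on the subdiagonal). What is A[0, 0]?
Reachable canonical form for den = s^2 + 4.1*s + 3.48: top row of A = -[a₁,a₂,...,aₙ]/a₀, ones on the subdiagonal, zeros elsewhere.
A = [[-4.1, -3.48], [1, 0]].
A[0,0] = -4.1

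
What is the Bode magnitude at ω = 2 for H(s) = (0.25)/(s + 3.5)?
Substitute s = j*2: H(j2) = 0.0538462 - 0.0307692j.
|H(j2)| = sqrt(Re² + Im²) = 0.06202.
20*log₁₀(0.06202) = -24.15 dB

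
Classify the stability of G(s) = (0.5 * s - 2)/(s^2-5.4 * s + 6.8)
Denominator: s^2 - 5.4*s + 6.8 = (s - 2)(s - 3.4). Poles: 2, 3.4. Unstable (2 pole(s) in RHP)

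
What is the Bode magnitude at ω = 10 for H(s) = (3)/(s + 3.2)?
Substitute s = j*10: H(j10) = 0.0870827 - 0.272134j.
|H(j10)| = sqrt(Re² + Im²) = 0.2857.
20*log₁₀(0.2857) = -10.88 dB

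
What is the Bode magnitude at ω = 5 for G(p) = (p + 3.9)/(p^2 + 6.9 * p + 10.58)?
Substitute p = j*5: G(j5) = 0.083152 - 0.147799j.
|G(j5)| = sqrt(Re² + Im²) = 0.1696.
20*log₁₀(0.1696) = -15.41 dB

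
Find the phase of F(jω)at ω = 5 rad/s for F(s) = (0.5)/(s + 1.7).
Substitute s = j*5: F(j5) = 0.0304769 - 0.0896379j.
∠F(j5) = atan2(Im, Re) = atan2(-0.0896379, 0.0304769) = -71.22°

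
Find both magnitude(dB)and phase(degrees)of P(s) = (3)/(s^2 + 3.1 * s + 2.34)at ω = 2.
Substitute s = j*2: P(j2) = -0.120887 - 0.451505j.
|P| = 20*log₁₀(sqrt(Re²+Im²)) = -6.61 dB.
∠P = atan2(Im, Re) = -104.99°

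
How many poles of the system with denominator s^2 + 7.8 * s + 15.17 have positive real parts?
s^2 + 7.8*s + 15.17 = (s + 4.1)(s + 3.7). Poles: -3.7, -4.1. RHP poles (Re>0): 0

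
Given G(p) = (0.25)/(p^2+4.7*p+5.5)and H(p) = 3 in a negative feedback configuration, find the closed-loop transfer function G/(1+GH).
Closed-loop T = G/(1+GH).
Numerator: G_num * H_den = 0.25.
Denominator: G_den * H_den + G_num * H_num = (p^2 + 4.7*p + 5.5) + (0.75) = p^2 + 4.7*p + 6.25.
T(p) = (0.25)/(p^2 + 4.7*p + 6.25)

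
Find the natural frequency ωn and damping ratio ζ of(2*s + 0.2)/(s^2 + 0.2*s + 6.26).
Underdamped: complex pole -0.1 + 2.5j. ωn = |pole| = 2.502, ζ = -Re(pole)/ωn = 0.03997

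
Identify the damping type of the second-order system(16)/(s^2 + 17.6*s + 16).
Standard form: ωn²/(s²+2ζωn·s+ωn²) gives ωn=4, ζ=2.2.
Overdamped (ζ = 2.2 > 1)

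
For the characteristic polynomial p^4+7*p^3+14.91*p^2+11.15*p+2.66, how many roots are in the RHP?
p^4 + 7*p^3 + 14.91*p^2 + 11.15*p + 2.66 = (p + 3.8)(p + 2)(p + 0.5)(p + 0.7). Poles: -0.5, -0.7, -2, -3.8. RHP poles (Re>0): 0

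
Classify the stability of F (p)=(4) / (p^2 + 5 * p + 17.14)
Denominator: p^2 + 5*p + 17.14. Poles: -2.5 + 3.3j, -2.5 - 3.3j. Stable (all poles in LHP)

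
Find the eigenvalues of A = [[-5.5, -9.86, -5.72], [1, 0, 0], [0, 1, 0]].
Eigenvalues solve det(λI - A) = 0.
Characteristic polynomial: λ^3 + 5.5*λ^2 + 9.86*λ + 5.72 = 0.
Factor: (λ + 2)(λ + 1.3)(λ + 2.2) = 0.
Roots: -1.3, -2, -2.2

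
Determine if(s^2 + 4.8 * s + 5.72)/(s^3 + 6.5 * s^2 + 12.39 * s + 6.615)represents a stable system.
Denominator: s^3 + 6.5*s^2 + 12.39*s + 6.615 = (s + 3.5)(s + 2.1)(s + 0.9). Poles: -0.9, -2.1, -3.5. All Re(p)<0: Yes (stable)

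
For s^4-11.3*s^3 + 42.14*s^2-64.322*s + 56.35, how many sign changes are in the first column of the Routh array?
Routh array:
s^4: [1, 42.14, 56.35]; s^3: [-11.3, -64.322]; s^2: [36.4478, 56.35]; s^1: [-46.8517]; s^0: [56.35]
First column: [1, -11.3, 36.4478, -46.8517, 56.35]. Sign changes = 4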